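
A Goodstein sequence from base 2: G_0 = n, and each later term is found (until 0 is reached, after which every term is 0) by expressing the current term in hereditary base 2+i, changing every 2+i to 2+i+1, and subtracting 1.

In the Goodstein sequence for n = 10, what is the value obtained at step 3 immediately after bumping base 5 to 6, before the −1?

279936

base 2: 10 = 2^(2 + 1) + 2; at 3: 3^(3 + 1) + 3 = 84; next = 83
base 3: 83 = 3^(3 + 1) + 2; at 4: 4^(4 + 1) + 2 = 1026; next = 1025
base 4: 1025 = 4^(4 + 1) + 1; at 5: 5^(5 + 1) + 1 = 15626; next = 15625
base 5: 15625 = 5^(5 + 1); at 6: 6^(6 + 1) = 279936; next = 279935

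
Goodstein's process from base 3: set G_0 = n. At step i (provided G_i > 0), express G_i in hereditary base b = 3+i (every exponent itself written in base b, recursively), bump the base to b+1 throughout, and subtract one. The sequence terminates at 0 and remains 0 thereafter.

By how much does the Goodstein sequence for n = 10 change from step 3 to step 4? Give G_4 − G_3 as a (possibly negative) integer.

3

(0) 10|_3 = 3^2 + 1 ↦ 4^2 + 1|_4 = 17 ⇒ 16
(1) 16|_4 = 4^2 ↦ 5^2|_5 = 25 ⇒ 24
(2) 24|_5 = 4·5 + 4 ↦ 4·6 + 4|_6 = 28 ⇒ 27
(3) 27|_6 = 4·6 + 3 ↦ 4·7 + 3|_7 = 31 ⇒ 30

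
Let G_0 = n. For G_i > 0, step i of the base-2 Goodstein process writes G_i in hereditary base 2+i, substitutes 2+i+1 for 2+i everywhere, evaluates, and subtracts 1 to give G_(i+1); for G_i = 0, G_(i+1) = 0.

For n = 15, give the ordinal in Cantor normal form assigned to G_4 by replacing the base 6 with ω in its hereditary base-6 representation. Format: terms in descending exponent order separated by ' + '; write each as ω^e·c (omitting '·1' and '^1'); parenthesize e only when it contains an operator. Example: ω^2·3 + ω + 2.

ω^(ω + 1) + ω^ω + 1

G_0=15  [base 2] 2^(2 + 1) + 2^2 + 2 + 1  →[2↦3]→  3^(3 + 1) + 3^3 + 3 + 1 = 112  −1 ⇒ G_1=111
G_1=111  [base 3] 3^(3 + 1) + 3^3 + 3  →[3↦4]→  4^(4 + 1) + 4^4 + 4 = 1284  −1 ⇒ G_2=1283
G_2=1283  [base 4] 4^(4 + 1) + 4^4 + 3  →[4↦5]→  5^(5 + 1) + 5^5 + 3 = 18753  −1 ⇒ G_3=18752
G_3=18752  [base 5] 5^(5 + 1) + 5^5 + 2  →[5↦6]→  6^(6 + 1) + 6^6 + 2 = 326594  −1 ⇒ G_4=326593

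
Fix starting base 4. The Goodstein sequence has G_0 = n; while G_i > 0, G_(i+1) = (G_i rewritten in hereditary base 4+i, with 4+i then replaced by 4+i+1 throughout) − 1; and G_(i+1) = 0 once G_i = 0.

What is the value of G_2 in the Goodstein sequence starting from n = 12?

15

G_0=12  [base 4] 3·4  →[4↦5]→  3·5 = 15  −1 ⇒ G_1=14
G_1=14  [base 5] 2·5 + 4  →[5↦6]→  2·6 + 4 = 16  −1 ⇒ G_2=15
G_2=15  [base 6] 2·6 + 3  →[6↦7]→  2·7 + 3 = 17  −1 ⇒ G_3=16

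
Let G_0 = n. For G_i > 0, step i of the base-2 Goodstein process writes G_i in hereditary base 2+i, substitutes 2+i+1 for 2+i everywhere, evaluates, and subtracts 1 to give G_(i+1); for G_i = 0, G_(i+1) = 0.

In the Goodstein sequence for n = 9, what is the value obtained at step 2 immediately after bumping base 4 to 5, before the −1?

G_0=9  [base 2] 2^(2 + 1) + 1  →[2↦3]→  3^(3 + 1) + 1 = 82  −1 ⇒ G_1=81
G_1=81  [base 3] 3^(3 + 1)  →[3↦4]→  4^(4 + 1) = 1024  −1 ⇒ G_2=1023
G_2=1023  [base 4] 3·4^4 + 3·4^3 + 3·4^2 + 3·4 + 3  →[4↦5]→  3·5^5 + 3·5^3 + 3·5^2 + 3·5 + 3 = 9843  −1 ⇒ G_3=9842

9843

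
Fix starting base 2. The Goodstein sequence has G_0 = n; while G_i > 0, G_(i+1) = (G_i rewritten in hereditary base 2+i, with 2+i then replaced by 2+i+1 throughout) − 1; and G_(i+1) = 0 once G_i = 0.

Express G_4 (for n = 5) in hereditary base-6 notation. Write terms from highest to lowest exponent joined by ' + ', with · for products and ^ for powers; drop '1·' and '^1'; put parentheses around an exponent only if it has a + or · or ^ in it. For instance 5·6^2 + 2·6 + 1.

G_0 = 5. HB_2(5) = 2^2 + 1. Bump = 28. G_1 = 27.
G_1 = 27. HB_3(27) = 3^3. Bump = 256. G_2 = 255.
G_2 = 255. HB_4(255) = 3·4^3 + 3·4^2 + 3·4 + 3. Bump = 468. G_3 = 467.
G_3 = 467. HB_5(467) = 3·5^3 + 3·5^2 + 3·5 + 2. Bump = 776. G_4 = 775.
G_4 = 775. HB_6(775) = 3·6^3 + 3·6^2 + 3·6 + 1. Bump = 1198. G_5 = 1197.

3·6^3 + 3·6^2 + 3·6 + 1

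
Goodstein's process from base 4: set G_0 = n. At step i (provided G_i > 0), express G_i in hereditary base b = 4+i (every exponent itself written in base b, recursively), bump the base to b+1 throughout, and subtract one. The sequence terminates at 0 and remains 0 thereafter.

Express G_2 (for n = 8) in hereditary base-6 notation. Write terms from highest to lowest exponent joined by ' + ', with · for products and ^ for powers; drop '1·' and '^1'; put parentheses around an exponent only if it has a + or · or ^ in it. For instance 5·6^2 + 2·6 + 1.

6 + 3

G_0 = 8. HB_4(8) = 2·4. Bump = 10. G_1 = 9.
G_1 = 9. HB_5(9) = 5 + 4. Bump = 10. G_2 = 9.
G_2 = 9. HB_6(9) = 6 + 3. Bump = 10. G_3 = 9.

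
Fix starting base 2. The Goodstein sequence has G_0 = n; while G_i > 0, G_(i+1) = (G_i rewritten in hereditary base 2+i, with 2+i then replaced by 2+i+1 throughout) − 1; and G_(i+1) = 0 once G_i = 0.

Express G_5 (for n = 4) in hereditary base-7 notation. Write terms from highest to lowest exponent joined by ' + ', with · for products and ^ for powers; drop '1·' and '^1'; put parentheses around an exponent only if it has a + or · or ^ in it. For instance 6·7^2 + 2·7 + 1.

(0) 4|_2 = 2^2 ↦ 3^3|_3 = 27 ⇒ 26
(1) 26|_3 = 2·3^2 + 2·3 + 2 ↦ 2·4^2 + 2·4 + 2|_4 = 42 ⇒ 41
(2) 41|_4 = 2·4^2 + 2·4 + 1 ↦ 2·5^2 + 2·5 + 1|_5 = 61 ⇒ 60
(3) 60|_5 = 2·5^2 + 2·5 ↦ 2·6^2 + 2·6|_6 = 84 ⇒ 83
(4) 83|_6 = 2·6^2 + 6 + 5 ↦ 2·7^2 + 7 + 5|_7 = 110 ⇒ 109

2·7^2 + 7 + 4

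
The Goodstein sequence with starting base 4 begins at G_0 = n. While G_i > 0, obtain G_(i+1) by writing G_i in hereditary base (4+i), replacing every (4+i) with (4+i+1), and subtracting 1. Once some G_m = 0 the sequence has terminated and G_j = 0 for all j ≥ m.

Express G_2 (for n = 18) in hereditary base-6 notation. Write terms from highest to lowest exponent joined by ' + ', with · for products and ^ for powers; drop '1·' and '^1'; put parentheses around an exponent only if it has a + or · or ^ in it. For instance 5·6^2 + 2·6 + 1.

i=0: 18 = 4^2 + 2 (b=4); 4→5: 5^2 + 2 = 27; 27−1 = 26
i=1: 26 = 5^2 + 1 (b=5); 5→6: 6^2 + 1 = 37; 37−1 = 36

6^2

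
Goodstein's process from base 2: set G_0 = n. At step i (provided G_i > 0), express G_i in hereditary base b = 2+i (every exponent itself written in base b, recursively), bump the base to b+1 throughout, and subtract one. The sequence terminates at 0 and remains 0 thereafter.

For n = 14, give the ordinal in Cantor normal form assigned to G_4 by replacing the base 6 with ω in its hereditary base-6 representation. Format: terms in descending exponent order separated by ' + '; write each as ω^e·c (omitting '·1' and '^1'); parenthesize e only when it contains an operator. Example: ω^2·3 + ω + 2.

ω^(ω + 1) + ω^5·5 + ω^4·5 + ω^3·5 + ω^2·5 + ω·5 + 5

G_0=14  [base 2] 2^(2 + 1) + 2^2 + 2  →[2↦3]→  3^(3 + 1) + 3^3 + 3 = 111  −1 ⇒ G_1=110
G_1=110  [base 3] 3^(3 + 1) + 3^3 + 2  →[3↦4]→  4^(4 + 1) + 4^4 + 2 = 1282  −1 ⇒ G_2=1281
G_2=1281  [base 4] 4^(4 + 1) + 4^4 + 1  →[4↦5]→  5^(5 + 1) + 5^5 + 1 = 18751  −1 ⇒ G_3=18750
G_3=18750  [base 5] 5^(5 + 1) + 5^5  →[5↦6]→  6^(6 + 1) + 6^6 = 326592  −1 ⇒ G_4=326591
G_4=326591  [base 6] 6^(6 + 1) + 5·6^5 + 5·6^4 + 5·6^3 + 5·6^2 + 5·6 + 5  →[6↦7]→  7^(7 + 1) + 5·7^5 + 5·7^4 + 5·7^3 + 5·7^2 + 5·7 + 5 = 5862841  −1 ⇒ G_5=5862840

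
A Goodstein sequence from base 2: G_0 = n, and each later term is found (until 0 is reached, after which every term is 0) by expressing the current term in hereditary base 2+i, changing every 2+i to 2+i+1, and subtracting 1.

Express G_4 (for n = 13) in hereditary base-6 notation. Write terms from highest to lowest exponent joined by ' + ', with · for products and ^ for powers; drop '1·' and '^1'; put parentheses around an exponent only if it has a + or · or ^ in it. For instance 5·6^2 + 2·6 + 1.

base 2: 13 = 2^(2 + 1) + 2^2 + 1; at 3: 3^(3 + 1) + 3^3 + 1 = 109; next = 108
base 3: 108 = 3^(3 + 1) + 3^3; at 4: 4^(4 + 1) + 4^4 = 1280; next = 1279
base 4: 1279 = 4^(4 + 1) + 3·4^3 + 3·4^2 + 3·4 + 3; at 5: 5^(5 + 1) + 3·5^3 + 3·5^2 + 3·5 + 3 = 16093; next = 16092
base 5: 16092 = 5^(5 + 1) + 3·5^3 + 3·5^2 + 3·5 + 2; at 6: 6^(6 + 1) + 3·6^3 + 3·6^2 + 3·6 + 2 = 280712; next = 280711

6^(6 + 1) + 3·6^3 + 3·6^2 + 3·6 + 1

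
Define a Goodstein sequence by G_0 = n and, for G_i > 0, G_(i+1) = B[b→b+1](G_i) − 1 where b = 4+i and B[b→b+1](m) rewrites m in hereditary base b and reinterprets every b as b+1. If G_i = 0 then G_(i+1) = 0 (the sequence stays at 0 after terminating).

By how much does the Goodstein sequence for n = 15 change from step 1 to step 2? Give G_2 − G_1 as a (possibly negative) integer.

2

[0] 15 ≡ 3·4 + 3 (base 4). Lift 5: 18. −1: 17.
[1] 17 ≡ 3·5 + 2 (base 5). Lift 6: 20. −1: 19.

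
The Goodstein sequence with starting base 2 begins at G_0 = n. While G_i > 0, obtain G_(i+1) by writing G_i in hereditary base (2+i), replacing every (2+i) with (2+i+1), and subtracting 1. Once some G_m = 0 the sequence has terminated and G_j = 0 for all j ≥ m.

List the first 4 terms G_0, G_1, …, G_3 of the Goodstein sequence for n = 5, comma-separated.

G_0=5  [base 2] 2^2 + 1  →[2↦3]→  3^3 + 1 = 28  −1 ⇒ G_1=27
G_1=27  [base 3] 3^3  →[3↦4]→  4^4 = 256  −1 ⇒ G_2=255
G_2=255  [base 4] 3·4^3 + 3·4^2 + 3·4 + 3  →[4↦5]→  3·5^3 + 3·5^2 + 3·5 + 3 = 468  −1 ⇒ G_3=467

5, 27, 255, 467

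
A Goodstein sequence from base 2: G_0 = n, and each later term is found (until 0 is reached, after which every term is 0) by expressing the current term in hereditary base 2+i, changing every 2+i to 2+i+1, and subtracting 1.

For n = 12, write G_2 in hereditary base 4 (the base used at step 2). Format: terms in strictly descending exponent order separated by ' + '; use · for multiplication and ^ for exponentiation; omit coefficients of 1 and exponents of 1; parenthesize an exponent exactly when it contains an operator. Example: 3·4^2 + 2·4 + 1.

4^(4 + 1) + 2·4^2 + 2·4 + 1

i=0: 12 = 2^(2 + 1) + 2^2 (b=2); 2→3: 3^(3 + 1) + 3^3 = 108; 108−1 = 107
i=1: 107 = 3^(3 + 1) + 2·3^2 + 2·3 + 2 (b=3); 3→4: 4^(4 + 1) + 2·4^2 + 2·4 + 2 = 1066; 1066−1 = 1065
i=2: 1065 = 4^(4 + 1) + 2·4^2 + 2·4 + 1 (b=4); 4→5: 5^(5 + 1) + 2·5^2 + 2·5 + 1 = 15686; 15686−1 = 15685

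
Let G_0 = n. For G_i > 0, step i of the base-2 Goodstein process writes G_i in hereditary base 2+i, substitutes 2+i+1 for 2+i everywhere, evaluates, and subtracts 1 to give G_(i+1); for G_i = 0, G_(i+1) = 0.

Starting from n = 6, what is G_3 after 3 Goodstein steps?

G_0 = 6. HB_2(6) = 2^2 + 2. Bump = 30. G_1 = 29.
G_1 = 29. HB_3(29) = 3^3 + 2. Bump = 258. G_2 = 257.
G_2 = 257. HB_4(257) = 4^4 + 1. Bump = 3126. G_3 = 3125.
G_3 = 3125. HB_5(3125) = 5^5. Bump = 46656. G_4 = 46655.

3125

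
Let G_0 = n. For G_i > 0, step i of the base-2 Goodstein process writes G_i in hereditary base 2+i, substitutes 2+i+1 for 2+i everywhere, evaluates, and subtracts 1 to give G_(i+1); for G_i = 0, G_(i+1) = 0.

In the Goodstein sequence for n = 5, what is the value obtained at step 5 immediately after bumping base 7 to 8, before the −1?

1752

base 2: 5 = 2^2 + 1; at 3: 3^3 + 1 = 28; next = 27
base 3: 27 = 3^3; at 4: 4^4 = 256; next = 255
base 4: 255 = 3·4^3 + 3·4^2 + 3·4 + 3; at 5: 3·5^3 + 3·5^2 + 3·5 + 3 = 468; next = 467
base 5: 467 = 3·5^3 + 3·5^2 + 3·5 + 2; at 6: 3·6^3 + 3·6^2 + 3·6 + 2 = 776; next = 775
base 6: 775 = 3·6^3 + 3·6^2 + 3·6 + 1; at 7: 3·7^3 + 3·7^2 + 3·7 + 1 = 1198; next = 1197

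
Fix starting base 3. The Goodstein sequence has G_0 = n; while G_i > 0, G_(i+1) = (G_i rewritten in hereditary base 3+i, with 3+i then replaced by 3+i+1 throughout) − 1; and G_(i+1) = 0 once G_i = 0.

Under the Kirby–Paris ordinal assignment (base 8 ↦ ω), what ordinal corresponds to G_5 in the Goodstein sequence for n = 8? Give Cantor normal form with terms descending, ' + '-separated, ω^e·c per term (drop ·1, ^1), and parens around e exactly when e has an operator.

ω + 3

8 —HB3→ 2·3 + 2 —bump→ 2·4 + 2 = 10 —(−1)→ 9
9 —HB4→ 2·4 + 1 —bump→ 2·5 + 1 = 11 —(−1)→ 10
10 —HB5→ 2·5 —bump→ 2·6 = 12 —(−1)→ 11
11 —HB6→ 6 + 5 —bump→ 7 + 5 = 12 —(−1)→ 11
11 —HB7→ 7 + 4 —bump→ 8 + 4 = 12 —(−1)→ 11
11 —HB8→ 8 + 3 —bump→ 9 + 3 = 12 —(−1)→ 11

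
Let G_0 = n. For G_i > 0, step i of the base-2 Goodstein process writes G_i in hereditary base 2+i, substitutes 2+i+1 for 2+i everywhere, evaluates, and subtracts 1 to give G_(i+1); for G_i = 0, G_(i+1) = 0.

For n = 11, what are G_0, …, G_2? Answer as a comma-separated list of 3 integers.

11, 84, 1027

i=0: 11 = 2^(2 + 1) + 2 + 1 (b=2); 2→3: 3^(3 + 1) + 3 + 1 = 85; 85−1 = 84
i=1: 84 = 3^(3 + 1) + 3 (b=3); 3→4: 4^(4 + 1) + 4 = 1028; 1028−1 = 1027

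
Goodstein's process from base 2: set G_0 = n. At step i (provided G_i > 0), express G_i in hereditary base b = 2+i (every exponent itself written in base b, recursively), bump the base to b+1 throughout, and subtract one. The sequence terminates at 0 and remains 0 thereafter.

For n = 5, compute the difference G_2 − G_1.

5 —HB2→ 2^2 + 1 —bump→ 3^3 + 1 = 28 —(−1)→ 27
27 —HB3→ 3^3 —bump→ 4^4 = 256 —(−1)→ 255

228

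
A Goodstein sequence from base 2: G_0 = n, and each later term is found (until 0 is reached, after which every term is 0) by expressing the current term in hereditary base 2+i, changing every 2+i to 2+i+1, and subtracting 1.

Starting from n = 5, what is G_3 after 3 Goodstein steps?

467

base 2: 5 = 2^2 + 1; at 3: 3^3 + 1 = 28; next = 27
base 3: 27 = 3^3; at 4: 4^4 = 256; next = 255
base 4: 255 = 3·4^3 + 3·4^2 + 3·4 + 3; at 5: 3·5^3 + 3·5^2 + 3·5 + 3 = 468; next = 467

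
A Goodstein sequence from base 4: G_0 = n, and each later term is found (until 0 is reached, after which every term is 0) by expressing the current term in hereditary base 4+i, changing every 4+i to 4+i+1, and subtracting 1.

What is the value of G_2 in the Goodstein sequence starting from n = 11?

13

[0] 11 ≡ 2·4 + 3 (base 4). Lift 5: 13. −1: 12.
[1] 12 ≡ 2·5 + 2 (base 5). Lift 6: 14. −1: 13.
[2] 13 ≡ 2·6 + 1 (base 6). Lift 7: 15. −1: 14.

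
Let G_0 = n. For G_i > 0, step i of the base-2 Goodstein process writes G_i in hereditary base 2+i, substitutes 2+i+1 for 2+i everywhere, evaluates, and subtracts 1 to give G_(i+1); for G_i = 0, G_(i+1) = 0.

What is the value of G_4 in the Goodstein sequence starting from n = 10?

279935

step 0: 10 = 2^(2 + 1) + 2; sub 3 for 2: 3^(3 + 1) + 3; = 84; G_1 = 84−1 = 83
step 1: 83 = 3^(3 + 1) + 2; sub 4 for 3: 4^(4 + 1) + 2; = 1026; G_2 = 1026−1 = 1025
step 2: 1025 = 4^(4 + 1) + 1; sub 5 for 4: 5^(5 + 1) + 1; = 15626; G_3 = 15626−1 = 15625
step 3: 15625 = 5^(5 + 1); sub 6 for 5: 6^(6 + 1); = 279936; G_4 = 279936−1 = 279935
step 4: 279935 = 5·6^6 + 5·6^5 + 5·6^4 + 5·6^3 + 5·6^2 + 5·6 + 5; sub 7 for 6: 5·7^7 + 5·7^5 + 5·7^4 + 5·7^3 + 5·7^2 + 5·7 + 5; = 4215755; G_5 = 4215755−1 = 4215754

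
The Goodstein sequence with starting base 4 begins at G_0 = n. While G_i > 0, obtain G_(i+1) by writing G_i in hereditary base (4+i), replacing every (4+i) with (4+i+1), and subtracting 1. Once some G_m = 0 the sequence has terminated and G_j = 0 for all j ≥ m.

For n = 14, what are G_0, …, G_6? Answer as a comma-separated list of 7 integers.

14, 16, 18, 20, 21, 22, 23

G_0 = 14. HB_4(14) = 3·4 + 2. Bump = 17. G_1 = 16.
G_1 = 16. HB_5(16) = 3·5 + 1. Bump = 19. G_2 = 18.
G_2 = 18. HB_6(18) = 3·6. Bump = 21. G_3 = 20.
G_3 = 20. HB_7(20) = 2·7 + 6. Bump = 22. G_4 = 21.
G_4 = 21. HB_8(21) = 2·8 + 5. Bump = 23. G_5 = 22.
G_5 = 22. HB_9(22) = 2·9 + 4. Bump = 24. G_6 = 23.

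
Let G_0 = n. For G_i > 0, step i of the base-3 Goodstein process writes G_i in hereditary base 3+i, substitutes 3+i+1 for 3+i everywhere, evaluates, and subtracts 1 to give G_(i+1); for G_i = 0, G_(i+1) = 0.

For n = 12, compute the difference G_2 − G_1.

8

step 0: 12 = 3^2 + 3; sub 4 for 3: 4^2 + 4; = 20; G_1 = 20−1 = 19
step 1: 19 = 4^2 + 3; sub 5 for 4: 5^2 + 3; = 28; G_2 = 28−1 = 27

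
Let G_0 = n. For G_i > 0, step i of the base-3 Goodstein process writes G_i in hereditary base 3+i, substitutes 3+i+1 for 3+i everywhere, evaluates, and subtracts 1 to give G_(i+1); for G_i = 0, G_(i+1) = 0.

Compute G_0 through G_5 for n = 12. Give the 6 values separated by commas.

i=0: 12 = 3^2 + 3 (b=3); 3→4: 4^2 + 4 = 20; 20−1 = 19
i=1: 19 = 4^2 + 3 (b=4); 4→5: 5^2 + 3 = 28; 28−1 = 27
i=2: 27 = 5^2 + 2 (b=5); 5→6: 6^2 + 2 = 38; 38−1 = 37
i=3: 37 = 6^2 + 1 (b=6); 6→7: 7^2 + 1 = 50; 50−1 = 49
i=4: 49 = 7^2 (b=7); 7→8: 8^2 = 64; 64−1 = 63

12, 19, 27, 37, 49, 63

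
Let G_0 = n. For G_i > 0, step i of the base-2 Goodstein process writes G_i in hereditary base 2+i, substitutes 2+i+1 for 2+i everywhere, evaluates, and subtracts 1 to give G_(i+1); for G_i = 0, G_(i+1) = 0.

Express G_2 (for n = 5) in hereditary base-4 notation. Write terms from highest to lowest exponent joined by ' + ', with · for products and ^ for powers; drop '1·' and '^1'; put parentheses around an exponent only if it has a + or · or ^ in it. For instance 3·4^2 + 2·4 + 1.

3·4^3 + 3·4^2 + 3·4 + 3

G_0 = 5. HB_2(5) = 2^2 + 1. Bump = 28. G_1 = 27.
G_1 = 27. HB_3(27) = 3^3. Bump = 256. G_2 = 255.
G_2 = 255. HB_4(255) = 3·4^3 + 3·4^2 + 3·4 + 3. Bump = 468. G_3 = 467.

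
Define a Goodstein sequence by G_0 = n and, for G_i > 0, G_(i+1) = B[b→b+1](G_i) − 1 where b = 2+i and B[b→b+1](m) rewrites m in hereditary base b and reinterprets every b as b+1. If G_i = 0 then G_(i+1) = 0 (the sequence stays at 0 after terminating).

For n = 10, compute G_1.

base 2: 10 = 2^(2 + 1) + 2; at 3: 3^(3 + 1) + 3 = 84; next = 83
base 3: 83 = 3^(3 + 1) + 2; at 4: 4^(4 + 1) + 2 = 1026; next = 1025

83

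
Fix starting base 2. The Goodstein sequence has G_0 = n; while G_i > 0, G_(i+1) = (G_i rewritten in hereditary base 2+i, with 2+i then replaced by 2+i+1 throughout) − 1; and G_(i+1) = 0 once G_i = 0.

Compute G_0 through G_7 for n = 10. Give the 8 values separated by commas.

10, 83, 1025, 15625, 279935, 4215754, 84073323, 1937434592

10 —HB2→ 2^(2 + 1) + 2 —bump→ 3^(3 + 1) + 3 = 84 —(−1)→ 83
83 —HB3→ 3^(3 + 1) + 2 —bump→ 4^(4 + 1) + 2 = 1026 —(−1)→ 1025
1025 —HB4→ 4^(4 + 1) + 1 —bump→ 5^(5 + 1) + 1 = 15626 —(−1)→ 15625
15625 —HB5→ 5^(5 + 1) —bump→ 6^(6 + 1) = 279936 —(−1)→ 279935
279935 —HB6→ 5·6^6 + 5·6^5 + 5·6^4 + 5·6^3 + 5·6^2 + 5·6 + 5 —bump→ 5·7^7 + 5·7^5 + 5·7^4 + 5·7^3 + 5·7^2 + 5·7 + 5 = 4215755 —(−1)→ 4215754
4215754 —HB7→ 5·7^7 + 5·7^5 + 5·7^4 + 5·7^3 + 5·7^2 + 5·7 + 4 —bump→ 5·8^8 + 5·8^5 + 5·8^4 + 5·8^3 + 5·8^2 + 5·8 + 4 = 84073324 —(−1)→ 84073323
84073323 —HB8→ 5·8^8 + 5·8^5 + 5·8^4 + 5·8^3 + 5·8^2 + 5·8 + 3 —bump→ 5·9^9 + 5·9^5 + 5·9^4 + 5·9^3 + 5·9^2 + 5·9 + 3 = 1937434593 —(−1)→ 1937434592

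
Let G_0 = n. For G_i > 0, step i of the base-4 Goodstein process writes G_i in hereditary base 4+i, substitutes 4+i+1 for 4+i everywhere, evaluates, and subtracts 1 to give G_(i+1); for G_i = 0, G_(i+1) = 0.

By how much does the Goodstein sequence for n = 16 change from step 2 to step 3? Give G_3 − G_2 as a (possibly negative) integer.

3

(0) 16|_4 = 4^2 ↦ 5^2|_5 = 25 ⇒ 24
(1) 24|_5 = 4·5 + 4 ↦ 4·6 + 4|_6 = 28 ⇒ 27
(2) 27|_6 = 4·6 + 3 ↦ 4·7 + 3|_7 = 31 ⇒ 30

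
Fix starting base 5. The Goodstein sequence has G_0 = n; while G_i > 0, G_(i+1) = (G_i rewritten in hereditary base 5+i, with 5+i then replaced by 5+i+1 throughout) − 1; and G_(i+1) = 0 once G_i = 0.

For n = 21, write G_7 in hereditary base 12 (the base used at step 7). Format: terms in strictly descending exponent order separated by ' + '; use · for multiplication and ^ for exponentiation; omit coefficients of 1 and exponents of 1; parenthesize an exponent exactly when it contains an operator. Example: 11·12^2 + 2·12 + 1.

3·12 + 1

(0) 21|_5 = 4·5 + 1 ↦ 4·6 + 1|_6 = 25 ⇒ 24
(1) 24|_6 = 4·6 ↦ 4·7|_7 = 28 ⇒ 27
(2) 27|_7 = 3·7 + 6 ↦ 3·8 + 6|_8 = 30 ⇒ 29
(3) 29|_8 = 3·8 + 5 ↦ 3·9 + 5|_9 = 32 ⇒ 31
(4) 31|_9 = 3·9 + 4 ↦ 3·10 + 4|_10 = 34 ⇒ 33
(5) 33|_10 = 3·10 + 3 ↦ 3·11 + 3|_11 = 36 ⇒ 35
(6) 35|_11 = 3·11 + 2 ↦ 3·12 + 2|_12 = 38 ⇒ 37
(7) 37|_12 = 3·12 + 1 ↦ 3·13 + 1|_13 = 40 ⇒ 39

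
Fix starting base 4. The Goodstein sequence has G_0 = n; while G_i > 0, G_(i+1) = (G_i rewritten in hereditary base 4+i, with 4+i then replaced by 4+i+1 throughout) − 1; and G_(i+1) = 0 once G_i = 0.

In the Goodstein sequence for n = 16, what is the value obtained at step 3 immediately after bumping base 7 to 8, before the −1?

i=0: 16 = 4^2 (b=4); 4→5: 5^2 = 25; 25−1 = 24
i=1: 24 = 4·5 + 4 (b=5); 5→6: 4·6 + 4 = 28; 28−1 = 27
i=2: 27 = 4·6 + 3 (b=6); 6→7: 4·7 + 3 = 31; 31−1 = 30
i=3: 30 = 4·7 + 2 (b=7); 7→8: 4·8 + 2 = 34; 34−1 = 33

34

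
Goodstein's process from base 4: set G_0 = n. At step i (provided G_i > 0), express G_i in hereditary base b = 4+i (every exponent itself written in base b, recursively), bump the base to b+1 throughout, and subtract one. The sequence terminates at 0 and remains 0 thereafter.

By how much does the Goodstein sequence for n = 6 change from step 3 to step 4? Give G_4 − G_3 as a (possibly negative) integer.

-1

i=0: 6 = 4 + 2 (b=4); 4→5: 5 + 2 = 7; 7−1 = 6
i=1: 6 = 5 + 1 (b=5); 5→6: 6 + 1 = 7; 7−1 = 6
i=2: 6 = 6 (b=6); 6→7: 7 = 7; 7−1 = 6
i=3: 6 = 6 (b=7); 7→8: 6 = 6; 6−1 = 5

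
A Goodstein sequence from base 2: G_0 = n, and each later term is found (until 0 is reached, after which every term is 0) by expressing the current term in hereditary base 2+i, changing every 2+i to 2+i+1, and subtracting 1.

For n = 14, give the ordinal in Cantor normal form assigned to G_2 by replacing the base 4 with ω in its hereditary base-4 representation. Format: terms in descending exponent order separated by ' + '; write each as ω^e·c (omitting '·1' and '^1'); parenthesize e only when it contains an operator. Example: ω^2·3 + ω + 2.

ω^(ω + 1) + ω^ω + 1

i=0: 14 = 2^(2 + 1) + 2^2 + 2 (b=2); 2→3: 3^(3 + 1) + 3^3 + 3 = 111; 111−1 = 110
i=1: 110 = 3^(3 + 1) + 3^3 + 2 (b=3); 3→4: 4^(4 + 1) + 4^4 + 2 = 1282; 1282−1 = 1281
i=2: 1281 = 4^(4 + 1) + 4^4 + 1 (b=4); 4→5: 5^(5 + 1) + 5^5 + 1 = 18751; 18751−1 = 18750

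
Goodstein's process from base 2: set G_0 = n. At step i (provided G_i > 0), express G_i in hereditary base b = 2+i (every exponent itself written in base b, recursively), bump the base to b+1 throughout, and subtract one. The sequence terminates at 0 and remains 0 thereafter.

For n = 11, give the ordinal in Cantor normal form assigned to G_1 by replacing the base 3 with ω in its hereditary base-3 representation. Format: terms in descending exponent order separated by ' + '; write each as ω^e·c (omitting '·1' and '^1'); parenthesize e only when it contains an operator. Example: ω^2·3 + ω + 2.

ω^(ω + 1) + ω

11 —HB2→ 2^(2 + 1) + 2 + 1 —bump→ 3^(3 + 1) + 3 + 1 = 85 —(−1)→ 84
84 —HB3→ 3^(3 + 1) + 3 —bump→ 4^(4 + 1) + 4 = 1028 —(−1)→ 1027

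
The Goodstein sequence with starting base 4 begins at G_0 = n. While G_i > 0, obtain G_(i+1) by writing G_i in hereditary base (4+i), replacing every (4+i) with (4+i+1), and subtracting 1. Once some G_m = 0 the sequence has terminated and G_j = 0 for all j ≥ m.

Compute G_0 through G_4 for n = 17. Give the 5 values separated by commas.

i=0: 17 = 4^2 + 1 (b=4); 4→5: 5^2 + 1 = 26; 26−1 = 25
i=1: 25 = 5^2 (b=5); 5→6: 6^2 = 36; 36−1 = 35
i=2: 35 = 5·6 + 5 (b=6); 6→7: 5·7 + 5 = 40; 40−1 = 39
i=3: 39 = 5·7 + 4 (b=7); 7→8: 5·8 + 4 = 44; 44−1 = 43

17, 25, 35, 39, 43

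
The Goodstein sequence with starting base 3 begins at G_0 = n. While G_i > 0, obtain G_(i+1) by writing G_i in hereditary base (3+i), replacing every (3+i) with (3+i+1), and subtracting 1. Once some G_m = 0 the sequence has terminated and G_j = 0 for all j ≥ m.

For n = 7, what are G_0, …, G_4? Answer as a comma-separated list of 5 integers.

base 3: 7 = 2·3 + 1; at 4: 2·4 + 1 = 9; next = 8
base 4: 8 = 2·4; at 5: 2·5 = 10; next = 9
base 5: 9 = 5 + 4; at 6: 6 + 4 = 10; next = 9
base 6: 9 = 6 + 3; at 7: 7 + 3 = 10; next = 9

7, 8, 9, 9, 9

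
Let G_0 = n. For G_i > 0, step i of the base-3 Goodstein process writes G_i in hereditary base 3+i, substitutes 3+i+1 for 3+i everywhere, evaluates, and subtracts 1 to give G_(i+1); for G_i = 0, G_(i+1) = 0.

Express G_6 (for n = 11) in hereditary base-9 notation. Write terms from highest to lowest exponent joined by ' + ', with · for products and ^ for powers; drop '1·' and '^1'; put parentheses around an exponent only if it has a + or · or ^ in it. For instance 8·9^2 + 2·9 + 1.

5·9 + 2

step 0: 11 = 3^2 + 2; sub 4 for 3: 4^2 + 2; = 18; G_1 = 18−1 = 17
step 1: 17 = 4^2 + 1; sub 5 for 4: 5^2 + 1; = 26; G_2 = 26−1 = 25
step 2: 25 = 5^2; sub 6 for 5: 6^2; = 36; G_3 = 36−1 = 35
step 3: 35 = 5·6 + 5; sub 7 for 6: 5·7 + 5; = 40; G_4 = 40−1 = 39
step 4: 39 = 5·7 + 4; sub 8 for 7: 5·8 + 4; = 44; G_5 = 44−1 = 43
step 5: 43 = 5·8 + 3; sub 9 for 8: 5·9 + 3; = 48; G_6 = 48−1 = 47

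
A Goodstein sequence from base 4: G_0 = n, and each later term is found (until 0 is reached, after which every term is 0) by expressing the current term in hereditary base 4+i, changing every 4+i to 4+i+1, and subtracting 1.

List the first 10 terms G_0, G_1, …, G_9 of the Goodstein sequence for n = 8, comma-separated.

step 0: 8 = 2·4; sub 5 for 4: 2·5; = 10; G_1 = 10−1 = 9
step 1: 9 = 5 + 4; sub 6 for 5: 6 + 4; = 10; G_2 = 10−1 = 9
step 2: 9 = 6 + 3; sub 7 for 6: 7 + 3; = 10; G_3 = 10−1 = 9
step 3: 9 = 7 + 2; sub 8 for 7: 8 + 2; = 10; G_4 = 10−1 = 9
step 4: 9 = 8 + 1; sub 9 for 8: 9 + 1; = 10; G_5 = 10−1 = 9
step 5: 9 = 9; sub 10 for 9: 10; = 10; G_6 = 10−1 = 9
step 6: 9 = 9; sub 11 for 10: 9; = 9; G_7 = 9−1 = 8
step 7: 8 = 8; sub 12 for 11: 8; = 8; G_8 = 8−1 = 7
step 8: 7 = 7; sub 13 for 12: 7; = 7; G_9 = 7−1 = 6

8, 9, 9, 9, 9, 9, 9, 8, 7, 6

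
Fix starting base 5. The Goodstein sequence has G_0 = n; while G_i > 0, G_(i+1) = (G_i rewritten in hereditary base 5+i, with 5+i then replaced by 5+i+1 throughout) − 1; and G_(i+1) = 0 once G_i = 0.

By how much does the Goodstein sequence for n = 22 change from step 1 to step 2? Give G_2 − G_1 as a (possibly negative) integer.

3

i=0: 22 = 4·5 + 2 (b=5); 5→6: 4·6 + 2 = 26; 26−1 = 25
i=1: 25 = 4·6 + 1 (b=6); 6→7: 4·7 + 1 = 29; 29−1 = 28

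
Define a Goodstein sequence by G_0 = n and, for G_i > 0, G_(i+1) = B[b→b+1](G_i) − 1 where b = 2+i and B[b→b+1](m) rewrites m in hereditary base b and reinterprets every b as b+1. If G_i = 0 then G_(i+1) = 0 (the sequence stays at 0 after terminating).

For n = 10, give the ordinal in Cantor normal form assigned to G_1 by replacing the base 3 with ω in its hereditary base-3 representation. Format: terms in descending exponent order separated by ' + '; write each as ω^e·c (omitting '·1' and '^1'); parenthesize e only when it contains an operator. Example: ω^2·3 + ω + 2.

ω^(ω + 1) + 2

i=0: 10 = 2^(2 + 1) + 2 (b=2); 2→3: 3^(3 + 1) + 3 = 84; 84−1 = 83
i=1: 83 = 3^(3 + 1) + 2 (b=3); 3→4: 4^(4 + 1) + 2 = 1026; 1026−1 = 1025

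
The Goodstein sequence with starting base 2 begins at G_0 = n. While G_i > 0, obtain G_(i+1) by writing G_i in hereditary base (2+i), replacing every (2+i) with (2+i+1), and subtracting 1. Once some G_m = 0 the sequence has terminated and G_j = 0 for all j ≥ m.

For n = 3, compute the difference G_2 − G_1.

(0) 3|_2 = 2 + 1 ↦ 3 + 1|_3 = 4 ⇒ 3
(1) 3|_3 = 3 ↦ 4|_4 = 4 ⇒ 3

0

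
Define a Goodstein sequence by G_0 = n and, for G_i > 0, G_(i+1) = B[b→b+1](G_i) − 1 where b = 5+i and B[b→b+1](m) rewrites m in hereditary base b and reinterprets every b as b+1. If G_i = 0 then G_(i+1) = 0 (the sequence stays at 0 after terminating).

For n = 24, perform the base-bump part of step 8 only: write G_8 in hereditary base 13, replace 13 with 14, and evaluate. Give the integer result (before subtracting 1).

base 5: 24 = 4·5 + 4; at 6: 4·6 + 4 = 28; next = 27
base 6: 27 = 4·6 + 3; at 7: 4·7 + 3 = 31; next = 30
base 7: 30 = 4·7 + 2; at 8: 4·8 + 2 = 34; next = 33
base 8: 33 = 4·8 + 1; at 9: 4·9 + 1 = 37; next = 36
base 9: 36 = 4·9; at 10: 4·10 = 40; next = 39
base 10: 39 = 3·10 + 9; at 11: 3·11 + 9 = 42; next = 41
base 11: 41 = 3·11 + 8; at 12: 3·12 + 8 = 44; next = 43
base 12: 43 = 3·12 + 7; at 13: 3·13 + 7 = 46; next = 45
base 13: 45 = 3·13 + 6; at 14: 3·14 + 6 = 48; next = 47

48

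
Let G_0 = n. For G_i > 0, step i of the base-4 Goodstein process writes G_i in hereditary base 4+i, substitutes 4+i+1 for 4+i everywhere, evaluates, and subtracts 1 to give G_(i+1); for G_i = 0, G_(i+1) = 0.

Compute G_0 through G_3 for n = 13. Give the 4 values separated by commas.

i=0: 13 = 3·4 + 1 (b=4); 4→5: 3·5 + 1 = 16; 16−1 = 15
i=1: 15 = 3·5 (b=5); 5→6: 3·6 = 18; 18−1 = 17
i=2: 17 = 2·6 + 5 (b=6); 6→7: 2·7 + 5 = 19; 19−1 = 18

13, 15, 17, 18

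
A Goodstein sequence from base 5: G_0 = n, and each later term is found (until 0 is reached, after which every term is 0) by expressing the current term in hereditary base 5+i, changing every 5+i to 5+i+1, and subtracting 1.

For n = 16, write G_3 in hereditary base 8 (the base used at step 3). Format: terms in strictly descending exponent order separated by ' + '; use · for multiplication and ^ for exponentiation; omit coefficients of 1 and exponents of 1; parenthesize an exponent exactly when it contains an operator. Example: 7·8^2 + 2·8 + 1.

2·8 + 5

16 —HB5→ 3·5 + 1 —bump→ 3·6 + 1 = 19 —(−1)→ 18
18 —HB6→ 3·6 —bump→ 3·7 = 21 —(−1)→ 20
20 —HB7→ 2·7 + 6 —bump→ 2·8 + 6 = 22 —(−1)→ 21
21 —HB8→ 2·8 + 5 —bump→ 2·9 + 5 = 23 —(−1)→ 22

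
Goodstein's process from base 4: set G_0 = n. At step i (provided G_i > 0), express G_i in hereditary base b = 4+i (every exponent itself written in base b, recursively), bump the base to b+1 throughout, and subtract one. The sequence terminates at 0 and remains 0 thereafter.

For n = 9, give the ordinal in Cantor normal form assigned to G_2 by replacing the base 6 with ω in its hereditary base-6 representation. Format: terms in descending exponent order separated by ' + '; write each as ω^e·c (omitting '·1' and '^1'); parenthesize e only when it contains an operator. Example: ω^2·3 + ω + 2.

ω + 5

i=0: 9 = 2·4 + 1 (b=4); 4→5: 2·5 + 1 = 11; 11−1 = 10
i=1: 10 = 2·5 (b=5); 5→6: 2·6 = 12; 12−1 = 11
i=2: 11 = 6 + 5 (b=6); 6→7: 7 + 5 = 12; 12−1 = 11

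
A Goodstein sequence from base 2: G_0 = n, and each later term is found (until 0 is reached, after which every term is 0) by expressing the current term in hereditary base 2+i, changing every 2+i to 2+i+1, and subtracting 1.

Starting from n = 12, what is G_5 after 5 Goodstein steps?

5764910

(0) 12|_2 = 2^(2 + 1) + 2^2 ↦ 3^(3 + 1) + 3^3|_3 = 108 ⇒ 107
(1) 107|_3 = 3^(3 + 1) + 2·3^2 + 2·3 + 2 ↦ 4^(4 + 1) + 2·4^2 + 2·4 + 2|_4 = 1066 ⇒ 1065
(2) 1065|_4 = 4^(4 + 1) + 2·4^2 + 2·4 + 1 ↦ 5^(5 + 1) + 2·5^2 + 2·5 + 1|_5 = 15686 ⇒ 15685
(3) 15685|_5 = 5^(5 + 1) + 2·5^2 + 2·5 ↦ 6^(6 + 1) + 2·6^2 + 2·6|_6 = 280020 ⇒ 280019
(4) 280019|_6 = 6^(6 + 1) + 2·6^2 + 6 + 5 ↦ 7^(7 + 1) + 2·7^2 + 7 + 5|_7 = 5764911 ⇒ 5764910
(5) 5764910|_7 = 7^(7 + 1) + 2·7^2 + 7 + 4 ↦ 8^(8 + 1) + 2·8^2 + 8 + 4|_8 = 134217868 ⇒ 134217867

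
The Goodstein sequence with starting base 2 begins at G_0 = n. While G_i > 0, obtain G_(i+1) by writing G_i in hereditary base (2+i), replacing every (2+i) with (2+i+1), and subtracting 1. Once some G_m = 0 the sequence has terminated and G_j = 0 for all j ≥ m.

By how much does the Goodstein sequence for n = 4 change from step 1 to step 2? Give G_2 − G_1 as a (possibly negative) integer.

15

G_0 = 4. HB_2(4) = 2^2. Bump = 27. G_1 = 26.
G_1 = 26. HB_3(26) = 2·3^2 + 2·3 + 2. Bump = 42. G_2 = 41.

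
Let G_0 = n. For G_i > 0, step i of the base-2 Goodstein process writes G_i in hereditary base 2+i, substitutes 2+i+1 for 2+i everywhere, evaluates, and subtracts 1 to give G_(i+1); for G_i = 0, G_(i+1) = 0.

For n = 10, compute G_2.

1025

G_0=10  [base 2] 2^(2 + 1) + 2  →[2↦3]→  3^(3 + 1) + 3 = 84  −1 ⇒ G_1=83
G_1=83  [base 3] 3^(3 + 1) + 2  →[3↦4]→  4^(4 + 1) + 2 = 1026  −1 ⇒ G_2=1025
G_2=1025  [base 4] 4^(4 + 1) + 1  →[4↦5]→  5^(5 + 1) + 1 = 15626  −1 ⇒ G_3=15625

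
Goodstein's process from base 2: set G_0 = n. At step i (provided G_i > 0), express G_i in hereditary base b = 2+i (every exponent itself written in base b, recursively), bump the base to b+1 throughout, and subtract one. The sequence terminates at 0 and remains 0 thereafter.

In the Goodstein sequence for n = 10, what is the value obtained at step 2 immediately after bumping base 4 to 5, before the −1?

i=0: 10 = 2^(2 + 1) + 2 (b=2); 2→3: 3^(3 + 1) + 3 = 84; 84−1 = 83
i=1: 83 = 3^(3 + 1) + 2 (b=3); 3→4: 4^(4 + 1) + 2 = 1026; 1026−1 = 1025
i=2: 1025 = 4^(4 + 1) + 1 (b=4); 4→5: 5^(5 + 1) + 1 = 15626; 15626−1 = 15625

15626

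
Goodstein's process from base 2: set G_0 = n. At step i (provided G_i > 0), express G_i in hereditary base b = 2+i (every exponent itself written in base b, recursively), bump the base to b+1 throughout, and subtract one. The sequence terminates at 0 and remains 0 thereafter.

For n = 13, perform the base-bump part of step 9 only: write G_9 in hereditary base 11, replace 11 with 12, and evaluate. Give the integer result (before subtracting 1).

106993205384716

step 0: 13 = 2^(2 + 1) + 2^2 + 1; sub 3 for 2: 3^(3 + 1) + 3^3 + 1; = 109; G_1 = 109−1 = 108
step 1: 108 = 3^(3 + 1) + 3^3; sub 4 for 3: 4^(4 + 1) + 4^4; = 1280; G_2 = 1280−1 = 1279
step 2: 1279 = 4^(4 + 1) + 3·4^3 + 3·4^2 + 3·4 + 3; sub 5 for 4: 5^(5 + 1) + 3·5^3 + 3·5^2 + 3·5 + 3; = 16093; G_3 = 16093−1 = 16092
step 3: 16092 = 5^(5 + 1) + 3·5^3 + 3·5^2 + 3·5 + 2; sub 6 for 5: 6^(6 + 1) + 3·6^3 + 3·6^2 + 3·6 + 2; = 280712; G_4 = 280712−1 = 280711
step 4: 280711 = 6^(6 + 1) + 3·6^3 + 3·6^2 + 3·6 + 1; sub 7 for 6: 7^(7 + 1) + 3·7^3 + 3·7^2 + 3·7 + 1; = 5765999; G_5 = 5765999−1 = 5765998
step 5: 5765998 = 7^(7 + 1) + 3·7^3 + 3·7^2 + 3·7; sub 8 for 7: 8^(8 + 1) + 3·8^3 + 3·8^2 + 3·8; = 134219480; G_6 = 134219480−1 = 134219479
step 6: 134219479 = 8^(8 + 1) + 3·8^3 + 3·8^2 + 2·8 + 7; sub 9 for 8: 9^(9 + 1) + 3·9^3 + 3·9^2 + 2·9 + 7; = 3486786856; G_7 = 3486786856−1 = 3486786855
step 7: 3486786855 = 9^(9 + 1) + 3·9^3 + 3·9^2 + 2·9 + 6; sub 10 for 9: 10^(10 + 1) + 3·10^3 + 3·10^2 + 2·10 + 6; = 100000003326; G_8 = 100000003326−1 = 100000003325
step 8: 100000003325 = 10^(10 + 1) + 3·10^3 + 3·10^2 + 2·10 + 5; sub 11 for 10: 11^(11 + 1) + 3·11^3 + 3·11^2 + 2·11 + 5; = 3138428381104; G_9 = 3138428381104−1 = 3138428381103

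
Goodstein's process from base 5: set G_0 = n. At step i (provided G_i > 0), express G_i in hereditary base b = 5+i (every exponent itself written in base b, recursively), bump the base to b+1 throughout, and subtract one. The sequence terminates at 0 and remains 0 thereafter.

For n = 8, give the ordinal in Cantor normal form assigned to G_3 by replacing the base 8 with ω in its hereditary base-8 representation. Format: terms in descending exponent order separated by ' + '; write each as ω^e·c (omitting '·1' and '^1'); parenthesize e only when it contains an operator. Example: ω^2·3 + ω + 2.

(0) 8|_5 = 5 + 3 ↦ 6 + 3|_6 = 9 ⇒ 8
(1) 8|_6 = 6 + 2 ↦ 7 + 2|_7 = 9 ⇒ 8
(2) 8|_7 = 7 + 1 ↦ 8 + 1|_8 = 9 ⇒ 8
(3) 8|_8 = 8 ↦ 9|_9 = 9 ⇒ 8

ω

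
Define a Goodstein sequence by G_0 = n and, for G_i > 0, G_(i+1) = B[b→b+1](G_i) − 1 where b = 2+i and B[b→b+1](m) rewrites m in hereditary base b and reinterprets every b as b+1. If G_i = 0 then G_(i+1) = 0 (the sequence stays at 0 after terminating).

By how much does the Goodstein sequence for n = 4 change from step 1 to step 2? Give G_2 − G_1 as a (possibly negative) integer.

[0] 4 ≡ 2^2 (base 2). Lift 3: 27. −1: 26.
[1] 26 ≡ 2·3^2 + 2·3 + 2 (base 3). Lift 4: 42. −1: 41.

15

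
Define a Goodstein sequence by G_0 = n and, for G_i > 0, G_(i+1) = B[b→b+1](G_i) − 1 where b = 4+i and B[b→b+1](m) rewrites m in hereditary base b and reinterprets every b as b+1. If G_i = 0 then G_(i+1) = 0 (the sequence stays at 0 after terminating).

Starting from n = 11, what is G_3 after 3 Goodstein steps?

14

G_0=11  [base 4] 2·4 + 3  →[4↦5]→  2·5 + 3 = 13  −1 ⇒ G_1=12
G_1=12  [base 5] 2·5 + 2  →[5↦6]→  2·6 + 2 = 14  −1 ⇒ G_2=13
G_2=13  [base 6] 2·6 + 1  →[6↦7]→  2·7 + 1 = 15  −1 ⇒ G_3=14
G_3=14  [base 7] 2·7  →[7↦8]→  2·8 = 16  −1 ⇒ G_4=15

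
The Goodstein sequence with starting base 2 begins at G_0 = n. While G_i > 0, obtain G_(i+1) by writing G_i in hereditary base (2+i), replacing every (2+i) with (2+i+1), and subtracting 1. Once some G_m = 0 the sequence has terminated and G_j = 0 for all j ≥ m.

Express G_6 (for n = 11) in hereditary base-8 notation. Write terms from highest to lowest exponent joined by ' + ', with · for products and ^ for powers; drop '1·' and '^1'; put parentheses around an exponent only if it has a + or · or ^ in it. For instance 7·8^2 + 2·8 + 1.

G_0 = 11. HB_2(11) = 2^(2 + 1) + 2 + 1. Bump = 85. G_1 = 84.
G_1 = 84. HB_3(84) = 3^(3 + 1) + 3. Bump = 1028. G_2 = 1027.
G_2 = 1027. HB_4(1027) = 4^(4 + 1) + 3. Bump = 15628. G_3 = 15627.
G_3 = 15627. HB_5(15627) = 5^(5 + 1) + 2. Bump = 279938. G_4 = 279937.
G_4 = 279937. HB_6(279937) = 6^(6 + 1) + 1. Bump = 5764802. G_5 = 5764801.
G_5 = 5764801. HB_7(5764801) = 7^(7 + 1). Bump = 134217728. G_6 = 134217727.

7·8^8 + 7·8^7 + 7·8^6 + 7·8^5 + 7·8^4 + 7·8^3 + 7·8^2 + 7·8 + 7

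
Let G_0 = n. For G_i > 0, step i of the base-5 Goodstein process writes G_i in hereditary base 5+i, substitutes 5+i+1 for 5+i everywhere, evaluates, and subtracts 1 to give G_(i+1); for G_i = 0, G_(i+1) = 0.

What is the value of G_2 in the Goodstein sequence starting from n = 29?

51

base 5: 29 = 5^2 + 4; at 6: 6^2 + 4 = 40; next = 39
base 6: 39 = 6^2 + 3; at 7: 7^2 + 3 = 52; next = 51
base 7: 51 = 7^2 + 2; at 8: 8^2 + 2 = 66; next = 65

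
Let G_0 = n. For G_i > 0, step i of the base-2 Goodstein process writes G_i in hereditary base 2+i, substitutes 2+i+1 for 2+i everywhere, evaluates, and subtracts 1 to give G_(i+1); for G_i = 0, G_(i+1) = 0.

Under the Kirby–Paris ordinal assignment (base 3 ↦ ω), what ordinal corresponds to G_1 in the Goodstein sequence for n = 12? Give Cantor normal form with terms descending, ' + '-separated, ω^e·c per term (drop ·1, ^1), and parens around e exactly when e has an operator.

base 2: 12 = 2^(2 + 1) + 2^2; at 3: 3^(3 + 1) + 3^3 = 108; next = 107
base 3: 107 = 3^(3 + 1) + 2·3^2 + 2·3 + 2; at 4: 4^(4 + 1) + 2·4^2 + 2·4 + 2 = 1066; next = 1065

ω^(ω + 1) + ω^2·2 + ω·2 + 2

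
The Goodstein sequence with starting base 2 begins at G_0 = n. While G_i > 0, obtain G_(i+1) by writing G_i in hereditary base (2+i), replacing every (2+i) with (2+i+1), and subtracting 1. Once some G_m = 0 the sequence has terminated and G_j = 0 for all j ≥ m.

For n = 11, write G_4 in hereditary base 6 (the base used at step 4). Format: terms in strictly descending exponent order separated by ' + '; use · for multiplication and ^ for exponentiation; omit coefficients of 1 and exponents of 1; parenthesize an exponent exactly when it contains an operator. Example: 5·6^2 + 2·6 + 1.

i=0: 11 = 2^(2 + 1) + 2 + 1 (b=2); 2→3: 3^(3 + 1) + 3 + 1 = 85; 85−1 = 84
i=1: 84 = 3^(3 + 1) + 3 (b=3); 3→4: 4^(4 + 1) + 4 = 1028; 1028−1 = 1027
i=2: 1027 = 4^(4 + 1) + 3 (b=4); 4→5: 5^(5 + 1) + 3 = 15628; 15628−1 = 15627
i=3: 15627 = 5^(5 + 1) + 2 (b=5); 5→6: 6^(6 + 1) + 2 = 279938; 279938−1 = 279937
i=4: 279937 = 6^(6 + 1) + 1 (b=6); 6→7: 7^(7 + 1) + 1 = 5764802; 5764802−1 = 5764801

6^(6 + 1) + 1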